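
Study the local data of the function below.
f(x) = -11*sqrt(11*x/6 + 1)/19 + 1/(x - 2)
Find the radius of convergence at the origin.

The radius of convergence is 6/11.

Denominator factor (x - 2): pole of order 1 at 2, modulus 2.
Branch term (-11/19)*sqrt(1 - x/(-6/11)): its argument vanishes at x = -6/11, a square-root branch point, modulus 6/11.
The radius of convergence is the smallest modulus among the singular points: 6/11.


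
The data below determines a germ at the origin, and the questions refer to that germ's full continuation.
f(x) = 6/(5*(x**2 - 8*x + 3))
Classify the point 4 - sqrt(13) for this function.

The denominator factor x**2 - 8*x + 3 vanishes at 4 - sqrt(13) and appears to the power 1; the numerator there equals 6/5, nonzero, and no other factor vanishes.
Hence a pole whose order is the multiplicity, 1.

The point is a pole of order 1.


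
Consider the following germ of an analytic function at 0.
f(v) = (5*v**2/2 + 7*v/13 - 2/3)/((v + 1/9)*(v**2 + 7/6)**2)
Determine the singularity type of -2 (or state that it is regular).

The point is a regular point.

Denominator factors: v**2 + 7/6 = 31/6 at v = -2; v + 1/9 = -17/9 at v = -2 — none vanishes.
So the germ continues analytically to -2.


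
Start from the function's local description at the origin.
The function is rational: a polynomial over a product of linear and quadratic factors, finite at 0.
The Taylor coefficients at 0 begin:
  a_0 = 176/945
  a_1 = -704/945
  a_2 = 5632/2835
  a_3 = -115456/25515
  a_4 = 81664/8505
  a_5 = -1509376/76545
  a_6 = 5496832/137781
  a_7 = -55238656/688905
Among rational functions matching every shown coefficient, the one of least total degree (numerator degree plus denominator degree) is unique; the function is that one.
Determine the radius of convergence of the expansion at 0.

The radius of convergence is 1/2.

No rational of total degree below 4 reproduces all 8 coefficients; solving the [0/4] Pade equations on them gives f(ρ) = 11/(35*(ρ + 1/2)*(ρ + 3/2)**3), whose expansion matches every shown term.
Denominator factor (ρ + 3/2)^3: pole of order 3 at -3/2, modulus 3/2.
Denominator factor (ρ + 1/2): pole of order 1 at -1/2, modulus 1/2.
The radius of convergence is the smallest modulus among the singular points: 1/2.


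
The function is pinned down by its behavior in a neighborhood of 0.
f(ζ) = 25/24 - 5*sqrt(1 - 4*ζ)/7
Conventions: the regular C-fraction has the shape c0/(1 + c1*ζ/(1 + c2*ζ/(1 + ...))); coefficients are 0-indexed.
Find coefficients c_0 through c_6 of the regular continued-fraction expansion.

Taylor coefficients (expand at 0): a_0 = 55/168, a_1 = 10/7, a_2 = 10/7, a_3 = 20/7, a_4 = 50/7, a_5 = 20, a_6 = 60.
c0 = a_0 = 55/168. Peel one level at a time: if S = 1 + c*ζ/S' with S'(0) = 1, then c is the ζ-coefficient of S and S' = c*ζ/(S - 1).
S_1 = c0/f = 1 + (-48/11)*ζ + (1776/121)*ζ^2 + ...; c1 = -48/11.
S_2 = c1*ζ/(S_1 - 1) = 1 + (37/11)*ζ + (-1)*ζ^2 + ...; c2 = 37/11.
S_3 = c2*ζ/(S_2 - 1) = 1 + (11/37)*ζ + (935/1369)*ζ^2 + ...; c3 = 11/37.
S_4 = c3*ζ/(S_3 - 1) = 1 + (-85/37)*ζ + (-1)*ζ^2 + ...; c4 = -85/37.
S_5 = c4*ζ/(S_4 - 1) = 1 + (-37/85)*ζ + (-4921/7225)*ζ^2 + ...; c5 = -37/85.
S_6 = c5*ζ/(S_5 - 1) = 1 + (-133/85)*ζ + ...; c6 = -133/85.

The regular C-fraction coefficients are [55/168, -48/11, 37/11, 11/37, -85/37, -37/85, -133/85].


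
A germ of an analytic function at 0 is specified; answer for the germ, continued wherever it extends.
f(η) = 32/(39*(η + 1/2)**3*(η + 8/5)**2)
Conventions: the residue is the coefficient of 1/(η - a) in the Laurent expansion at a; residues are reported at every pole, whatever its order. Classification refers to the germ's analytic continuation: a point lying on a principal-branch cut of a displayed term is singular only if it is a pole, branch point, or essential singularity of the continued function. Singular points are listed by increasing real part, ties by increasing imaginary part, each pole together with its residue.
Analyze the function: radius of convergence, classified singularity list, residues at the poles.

Radius of convergence at 0: 1/2.
At -8/5: a pole of order 2; residue -320000/190333.
At -1/2: a pole of order 3; residue 320000/190333.

Denominator factor (η + 1/2)^3: pole of order 3 at -1/2, modulus 1/2.
Denominator factor (η + 8/5)^2: pole of order 2 at -8/5, modulus 8/5.
The radius of convergence is the smallest modulus among the singular points: 1/2.
At the order-2 pole -8/5 set g(η) = (η - (-8/5))^2*f(η) = 32/(39*(η + 1/2)**3).
Order-2 pole: residue = g'(a); g'(-8/5) = -320000/190333, so the residue is -320000/190333.
At the order-3 pole -1/2 set g(η) = (η - (-1/2))^3*f(η) = 32/(39*(η + 8/5)**2).
Order-3 pole: residue = g''(a)/2; g''(-1/2) = 640000/190333, so the residue is 320000/190333.
List the singular points by increasing real part (a conjugate pair: the negative imaginary part first).


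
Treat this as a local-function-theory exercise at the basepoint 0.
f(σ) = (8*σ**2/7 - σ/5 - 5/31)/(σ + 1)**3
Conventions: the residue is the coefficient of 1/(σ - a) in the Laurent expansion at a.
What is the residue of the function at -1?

The residue is 8/7.

At the order-3 pole -1 set g(σ) = (σ - (-1))^3*f(σ) = 8*σ**2/7 - σ/5 - 5/31.
Order-3 pole: residue = g''(a)/2; g''(-1) = 16/7, so the residue is 8/7.


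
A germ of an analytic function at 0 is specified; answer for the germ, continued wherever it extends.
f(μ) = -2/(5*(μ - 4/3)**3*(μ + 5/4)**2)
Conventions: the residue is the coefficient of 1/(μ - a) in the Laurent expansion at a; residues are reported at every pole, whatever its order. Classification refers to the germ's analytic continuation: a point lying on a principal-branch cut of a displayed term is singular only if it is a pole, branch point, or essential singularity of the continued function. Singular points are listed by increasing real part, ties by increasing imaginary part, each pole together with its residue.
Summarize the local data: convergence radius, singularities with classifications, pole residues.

Denominator factor (μ + 5/4)^2: pole of order 2 at -5/4, modulus 5/4.
Denominator factor (μ - 4/3)^3: pole of order 3 at 4/3, modulus 4/3.
The radius of convergence is the smallest modulus among the singular points: 5/4.
At the order-2 pole -5/4 set g(μ) = (μ - (-5/4))^2*f(μ) = -2/(5*(μ - 4/3)**3).
Order-2 pole: residue = g'(a); g'(-5/4) = 124416/4617605, so the residue is 124416/4617605.
At the order-3 pole 4/3 set g(μ) = (μ - (4/3))^3*f(μ) = -2/(5*(μ + 5/4)**2).
Order-3 pole: residue = g''(a)/2; g''(4/3) = -248832/4617605, so the residue is -124416/4617605.
List the singular points by increasing real part (a conjugate pair: the negative imaginary part first).

Radius of convergence at 0: 5/4.
At -5/4: a pole of order 2; residue 124416/4617605.
At 4/3: a pole of order 3; residue -124416/4617605.


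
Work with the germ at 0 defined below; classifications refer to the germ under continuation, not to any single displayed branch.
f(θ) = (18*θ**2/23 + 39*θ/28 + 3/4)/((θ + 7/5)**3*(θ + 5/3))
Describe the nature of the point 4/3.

The point is a regular point.

Denominator factors: θ + 7/5 = 41/15 at θ = 4/3; θ + 5/3 = 3 at θ = 4/3 — none vanishes.
So the germ continues analytically to 4/3.


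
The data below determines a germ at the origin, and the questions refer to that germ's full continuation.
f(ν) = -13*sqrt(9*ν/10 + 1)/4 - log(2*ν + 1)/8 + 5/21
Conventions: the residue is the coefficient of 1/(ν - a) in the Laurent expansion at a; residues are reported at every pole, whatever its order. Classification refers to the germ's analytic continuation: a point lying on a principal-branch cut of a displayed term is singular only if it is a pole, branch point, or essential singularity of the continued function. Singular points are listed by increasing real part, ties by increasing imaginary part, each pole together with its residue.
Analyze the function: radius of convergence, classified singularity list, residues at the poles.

Branch term (-1/8)*log(1 - ν/(-1/2)): its argument vanishes at ν = -1/2, a logarithmic branch point, modulus 1/2.
Branch term (-13/4)*sqrt(1 - ν/(-10/9)): its argument vanishes at ν = -10/9, a square-root branch point, modulus 10/9.
The radius of convergence is the smallest modulus among the singular points: 1/2.
List the singular points by increasing real part (a conjugate pair: the negative imaginary part first).

Radius of convergence at 0: 1/2.
At -10/9: an algebraic (square-root) branch point.
At -1/2: a logarithmic branch point.


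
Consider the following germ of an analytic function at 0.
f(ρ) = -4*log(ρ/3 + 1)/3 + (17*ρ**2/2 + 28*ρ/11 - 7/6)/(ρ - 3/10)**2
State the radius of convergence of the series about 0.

Denominator factor (ρ - 3/10)^2: pole of order 2 at 3/10, modulus 3/10.
Branch term (-4/3)*log(1 - ρ/(-3)): its argument vanishes at ρ = -3, a logarithmic branch point, modulus 3.
The radius of convergence is the smallest modulus among the singular points: 3/10.

The radius of convergence is 3/10.


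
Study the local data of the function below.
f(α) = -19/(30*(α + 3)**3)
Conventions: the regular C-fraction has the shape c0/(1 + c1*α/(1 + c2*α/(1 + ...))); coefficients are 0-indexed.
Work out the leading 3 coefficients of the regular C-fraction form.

Taylor coefficients (expand at 0): a_0 = -19/810, a_1 = 19/810, a_2 = -19/1215.
c0 = a_0 = -19/810. Peel one level at a time: if S = 1 + c*α/S' with S'(0) = 1, then c is the α-coefficient of S and S' = c*α/(S - 1).
S_1 = c0/f = 1 + (1)*α + (1/3)*α^2 + ...; c1 = 1.
S_2 = c1*α/(S_1 - 1) = 1 + (-1/3)*α + ...; c2 = -1/3.

The regular C-fraction coefficients are [-19/810, 1, -1/3].


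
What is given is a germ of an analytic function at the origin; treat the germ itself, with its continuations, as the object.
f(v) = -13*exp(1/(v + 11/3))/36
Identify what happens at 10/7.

The point is a regular point.

There is no denominator, hence no pole anywhere.
The essential point of exp(1/(v - (-11/3))) is -11/3, not 10/7.
So the germ continues analytically to 10/7.


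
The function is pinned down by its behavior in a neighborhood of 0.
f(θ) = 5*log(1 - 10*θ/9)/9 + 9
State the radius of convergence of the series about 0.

The radius of convergence is 9/10.

Branch term (5/9)*log(1 - θ/(9/10)): its argument vanishes at θ = 9/10, a logarithmic branch point, modulus 9/10.
The radius of convergence is the smallest modulus among the singular points: 9/10.


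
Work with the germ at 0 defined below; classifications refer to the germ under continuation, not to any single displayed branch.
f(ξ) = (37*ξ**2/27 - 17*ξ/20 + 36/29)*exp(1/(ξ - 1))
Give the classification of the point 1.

The exponent 1/(ξ - (1)) has a pole at 1, so exp(1/(ξ - (1))) takes every nonzero value near it: an essential singularity (not a pole of any order).

The point is an essential singularity.


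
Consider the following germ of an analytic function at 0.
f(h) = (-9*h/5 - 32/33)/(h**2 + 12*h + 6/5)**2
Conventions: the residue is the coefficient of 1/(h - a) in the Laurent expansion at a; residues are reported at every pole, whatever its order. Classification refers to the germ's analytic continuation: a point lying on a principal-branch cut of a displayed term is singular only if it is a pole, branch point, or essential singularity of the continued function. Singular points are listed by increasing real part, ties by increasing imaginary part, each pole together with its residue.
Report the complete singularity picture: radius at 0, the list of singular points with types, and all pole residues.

Denominator factor (h**2 + 12*h + 6/5)^2: discriminant 696/5, real irrational roots -6 + (1/5)*sqrt(870) and -6 - (1/5)*sqrt(870); poles of order 2, moduli 6 - (1/5)*sqrt(870) and 6 + (1/5)*sqrt(870).
The radius of convergence is the smallest modulus among the singular points: 6 - (1/5)*sqrt(870).
The factor h**2 + 12*h + 6/5 splits as (h - a)(h - a') with a = -6 - (1/5)*sqrt(870), a' = -6 + (1/5)*sqrt(870). At the order-2 pole a set g(h) = (h - a)^2*f(h) = [-9*h/5 - 32/33] / (h - a')^2.
Order-2 pole: residue = g'(a); g'(-6 - (1/5)*sqrt(870)) = (811/1998216)*sqrt(870), so the residue is (811/1998216)*sqrt(870).
The factor h**2 + 12*h + 6/5 splits as (h - a)(h - a') with a = -6 + (1/5)*sqrt(870), a' = -6 - (1/5)*sqrt(870). At the order-2 pole a set g(h) = (h - a)^2*f(h) = [-9*h/5 - 32/33] / (h - a')^2.
Order-2 pole: residue = g'(a); g'(-6 + (1/5)*sqrt(870)) = -(811/1998216)*sqrt(870), so the residue is -(811/1998216)*sqrt(870).
List the singular points by increasing real part (a conjugate pair: the negative imaginary part first).

Radius of convergence at 0: 6 - (1/5)*sqrt(870).
At -6 - (1/5)*sqrt(870): a pole of order 2; residue (811/1998216)*sqrt(870).
At -6 + (1/5)*sqrt(870): a pole of order 2; residue -(811/1998216)*sqrt(870).


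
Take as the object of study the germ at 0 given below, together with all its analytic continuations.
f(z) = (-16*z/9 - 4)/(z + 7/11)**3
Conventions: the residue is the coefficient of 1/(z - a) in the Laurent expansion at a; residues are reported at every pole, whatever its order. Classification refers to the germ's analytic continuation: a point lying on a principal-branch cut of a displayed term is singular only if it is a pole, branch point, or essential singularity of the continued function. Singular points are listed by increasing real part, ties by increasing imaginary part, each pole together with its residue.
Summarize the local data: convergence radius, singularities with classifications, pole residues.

Radius of convergence at 0: 7/11.
At -7/11: a pole of order 3; residue 0.

Denominator factor (z + 7/11)^3: pole of order 3 at -7/11, modulus 7/11.
The radius of convergence is the smallest modulus among the singular points: 7/11.
At the order-3 pole -7/11 set g(z) = (z - (-7/11))^3*f(z) = -16*z/9 - 4.
Order-3 pole: residue = g''(a)/2; g''(-7/11) = 0, so the residue is 0.


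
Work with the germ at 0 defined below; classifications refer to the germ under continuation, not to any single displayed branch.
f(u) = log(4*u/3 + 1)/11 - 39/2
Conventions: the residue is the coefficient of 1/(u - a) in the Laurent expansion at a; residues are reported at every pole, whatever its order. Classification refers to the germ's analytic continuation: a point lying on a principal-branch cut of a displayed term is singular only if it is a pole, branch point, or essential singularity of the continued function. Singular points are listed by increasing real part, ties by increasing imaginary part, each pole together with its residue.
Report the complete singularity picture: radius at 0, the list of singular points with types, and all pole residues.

Branch term (1/11)*log(1 - u/(-3/4)): its argument vanishes at u = -3/4, a logarithmic branch point, modulus 3/4.
The radius of convergence is the smallest modulus among the singular points: 3/4.

Radius of convergence at 0: 3/4.
At -3/4: a logarithmic branch point.


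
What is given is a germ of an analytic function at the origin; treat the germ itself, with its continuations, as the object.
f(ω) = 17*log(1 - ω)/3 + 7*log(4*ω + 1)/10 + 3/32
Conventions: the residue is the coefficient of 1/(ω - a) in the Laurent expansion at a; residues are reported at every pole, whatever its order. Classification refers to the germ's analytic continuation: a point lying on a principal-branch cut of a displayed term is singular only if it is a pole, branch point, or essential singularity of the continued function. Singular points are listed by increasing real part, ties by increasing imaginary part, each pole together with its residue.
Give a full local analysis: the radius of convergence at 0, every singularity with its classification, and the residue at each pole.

Branch term (7/10)*log(1 - ω/(-1/4)): its argument vanishes at ω = -1/4, a logarithmic branch point, modulus 1/4.
Branch term (17/3)*log(1 - ω/(1)): its argument vanishes at ω = 1, a logarithmic branch point, modulus 1.
The radius of convergence is the smallest modulus among the singular points: 1/4.
List the singular points by increasing real part (a conjugate pair: the negative imaginary part first).

Radius of convergence at 0: 1/4.
At -1/4: a logarithmic branch point.
At 1: a logarithmic branch point.


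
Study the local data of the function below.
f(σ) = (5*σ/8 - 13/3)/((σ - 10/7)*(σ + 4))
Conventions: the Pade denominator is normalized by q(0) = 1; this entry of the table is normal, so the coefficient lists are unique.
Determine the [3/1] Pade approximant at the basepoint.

Taylor coefficients needed (expand at 0): a_0 = 91/120, a_1 = 371/1600, a_2 = 22757/96000, a_3 = 94241/640000, a_4 = 4137497/38400000.
Write the denominator as Q(σ) = 1 + q1*σ. Requiring Q*f - P = O(σ^5) with deg P <= 3 kills the coefficients of σ^4..σ^4 in Q*f:
  σ^4: a_4 + q1*a_3 = 0, i.e. 4137497/38400000 + (94241/640000)*q1 = 0.
Solving this linear system: q1 = -591071/807780.
The numerator is Q*f truncated at degree 3: P0 = a_0 = 91/120; P1 = a_1 + q1*a_0 = -12524393/38773440; P2 = a_2 + q1*a_1 = 580601/8616320; P3 = a_3 + q1*a_2 = -4064207/155093760.

The Pade approximant has numerator coefficients [91/120, -12524393/38773440, 580601/8616320, -4064207/155093760]; denominator coefficients [1, -591071/807780].


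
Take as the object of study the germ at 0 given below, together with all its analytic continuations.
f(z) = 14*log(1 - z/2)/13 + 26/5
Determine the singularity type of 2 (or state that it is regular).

The point is a logarithmic branch point.

The term (14/13)*log(1 - z/(2)) has argument 1 - 2/(2) = 0 at 2: a logarithmic (infinitely-sheeted) branch point; the remaining terms are analytic or single-valued there.


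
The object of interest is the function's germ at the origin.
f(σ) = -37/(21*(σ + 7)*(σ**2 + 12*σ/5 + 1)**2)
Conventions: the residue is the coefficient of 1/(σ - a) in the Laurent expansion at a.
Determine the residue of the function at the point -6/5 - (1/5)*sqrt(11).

The factor σ**2 + 12*σ/5 + 1 splits as (σ - a)(σ - a') with a = -6/5 - (1/5)*sqrt(11), a' = -6/5 + (1/5)*sqrt(11). At the order-2 pole a set g(σ) = (σ - a)^2*f(σ) = [-37/(21*(σ + 7))] / (σ - a')^2.
Order-2 pole: residue = g'(a); g'(-6/5 - (1/5)*sqrt(11)) = 925/1157352 - (2709325/35009898)*sqrt(11), so the residue is 925/1157352 - (2709325/35009898)*sqrt(11).

The residue is 925/1157352 - (2709325/35009898)*sqrt(11).


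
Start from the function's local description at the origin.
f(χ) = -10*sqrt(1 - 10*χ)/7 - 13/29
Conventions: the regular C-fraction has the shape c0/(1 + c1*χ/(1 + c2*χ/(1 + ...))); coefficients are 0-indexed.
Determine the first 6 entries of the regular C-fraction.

The regular C-fraction coefficients are [-381/203, 1450/381, -4805/762, -1905/1922, -7705/1922, -4805/3082].

Taylor coefficients (expand at 0): a_0 = -381/203, a_1 = 50/7, a_2 = 125/7, a_3 = 625/7, a_4 = 15625/28, a_5 = 15625/4.
c0 = a_0 = -381/203. Peel one level at a time: if S = 1 + c*χ/S' with S'(0) = 1, then c is the χ-coefficient of S and S' = c*χ/(S - 1).
S_1 = c0/f = 1 + (1450/381)*χ + (3483625/145161)*χ^2 + ...; c1 = 1450/381.
S_2 = c1*χ/(S_1 - 1) = 1 + (-4805/762)*χ + (-25/4)*χ^2 + ...; c2 = -4805/762.
S_3 = c2*χ/(S_2 - 1) = 1 + (-1905/1922)*χ + (-14678025/3694084)*χ^2 + ...; c3 = -1905/1922.
S_4 = c3*χ/(S_3 - 1) = 1 + (-7705/1922)*χ + (-25/4)*χ^2 + ...; c4 = -7705/1922.
S_5 = c4*χ/(S_4 - 1) = 1 + (-4805/3082)*χ + ...; c5 = -4805/3082.


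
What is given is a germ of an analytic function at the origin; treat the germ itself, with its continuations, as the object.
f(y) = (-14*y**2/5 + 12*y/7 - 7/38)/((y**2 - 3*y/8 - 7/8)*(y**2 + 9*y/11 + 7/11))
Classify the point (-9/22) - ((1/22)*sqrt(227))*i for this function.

The point is a pole of order 1.

The denominator factor y**2 + 9*y/11 + 7/11 vanishes at (-9/22) - ((1/22)*sqrt(227))*i and appears to the power 1; the numerator there equals (-6579/160930) - ((771/4235)*sqrt(227))*i, nonzero, and no other factor vanishes.
Hence a pole whose order is the multiplicity, 1.


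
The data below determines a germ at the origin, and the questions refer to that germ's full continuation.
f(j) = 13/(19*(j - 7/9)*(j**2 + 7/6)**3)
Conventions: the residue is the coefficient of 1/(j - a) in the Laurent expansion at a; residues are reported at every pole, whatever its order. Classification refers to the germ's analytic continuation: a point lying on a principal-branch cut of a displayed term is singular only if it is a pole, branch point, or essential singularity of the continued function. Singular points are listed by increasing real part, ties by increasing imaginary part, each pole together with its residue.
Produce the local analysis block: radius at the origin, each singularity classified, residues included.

Denominator factor (j - 7/9): pole of order 1 at 7/9, modulus 7/9.
Denominator factor (j**2 + 7/6)^3: discriminant -14/3, complex-conjugate roots ((1/6)*sqrt(42))*i and -((1/6)*sqrt(42))*i; poles of order 3, moduli (1/6)*sqrt(42) and (1/6)*sqrt(42).
The radius of convergence is the smallest modulus among the singular points: 7/9.
The factor j**2 + 7/6 splits as (j - a)(j - a') with a = -((1/6)*sqrt(42))*i, a' = ((1/6)*sqrt(42))*i. At the order-3 pole a set g(j) = (j - a)^3*f(j) = [13/(19*(j - 7/9))] / (j - a')^3.
Order-3 pole: residue = g''(a)/2; g''(-((1/6)*sqrt(42))*i) = (-55269864/449158157) - ((16114059/449158157)*sqrt(42))*i, so the residue is (-27634932/449158157) - ((16114059/898316314)*sqrt(42))*i.
The factor j**2 + 7/6 splits as (j - a)(j - a') with a = ((1/6)*sqrt(42))*i, a' = -((1/6)*sqrt(42))*i. At the order-3 pole a set g(j) = (j - a)^3*f(j) = [13/(19*(j - 7/9))] / (j - a')^3.
Order-3 pole: residue = g''(a)/2; g''(((1/6)*sqrt(42))*i) = (-55269864/449158157) + ((16114059/449158157)*sqrt(42))*i, so the residue is (-27634932/449158157) + ((16114059/898316314)*sqrt(42))*i.
At the order-1 pole 7/9 set g(j) = (j - (7/9))*f(j) = 13/(19*(j**2 + 7/6)**3).
Simple pole: residue = g(a) at a = 7/9, which is 55269864/449158157.
List the singular points by increasing real part (a conjugate pair: the negative imaginary part first).

Radius of convergence at 0: 7/9.
At -((1/6)*sqrt(42))*i: a pole of order 3; residue (-27634932/449158157) - ((16114059/898316314)*sqrt(42))*i.
At ((1/6)*sqrt(42))*i: a pole of order 3; residue (-27634932/449158157) + ((16114059/898316314)*sqrt(42))*i.
At 7/9: a pole of order 1; residue 55269864/449158157.


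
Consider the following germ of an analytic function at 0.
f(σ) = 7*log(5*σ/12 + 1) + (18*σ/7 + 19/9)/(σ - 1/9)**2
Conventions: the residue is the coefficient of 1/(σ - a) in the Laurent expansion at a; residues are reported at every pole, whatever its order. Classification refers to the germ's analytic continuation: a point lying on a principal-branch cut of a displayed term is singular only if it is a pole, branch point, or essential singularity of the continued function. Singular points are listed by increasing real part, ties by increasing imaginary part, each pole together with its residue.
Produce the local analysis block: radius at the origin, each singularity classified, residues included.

Radius of convergence at 0: 1/9.
At -12/5: a logarithmic branch point.
At 1/9: a pole of order 2; residue 18/7.

Denominator factor (σ - 1/9)^2: pole of order 2 at 1/9, modulus 1/9.
Branch term (7)*log(1 - σ/(-12/5)): its argument vanishes at σ = -12/5, a logarithmic branch point, modulus 12/5.
The radius of convergence is the smallest modulus among the singular points: 1/9.
The branch term is analytic at 1/9 and contributes nothing to the residue; only the rational part matters.
At the order-2 pole 1/9 set g(σ) = (σ - (1/9))^2*(rational part) = 18*σ/7 + 19/9.
Order-2 pole: residue = g'(a); g'(1/9) = 18/7, so the residue is 18/7.
List the singular points by increasing real part (a conjugate pair: the negative imaginary part first).


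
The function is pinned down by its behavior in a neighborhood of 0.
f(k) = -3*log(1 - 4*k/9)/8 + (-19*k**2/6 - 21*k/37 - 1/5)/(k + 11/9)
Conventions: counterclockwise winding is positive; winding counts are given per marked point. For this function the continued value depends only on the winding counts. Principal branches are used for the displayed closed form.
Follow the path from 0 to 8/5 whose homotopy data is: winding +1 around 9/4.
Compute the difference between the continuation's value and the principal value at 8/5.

Continued minus principal equals -(3/4)*pi*i.

The rational part is single-valued and drops out of the difference; each branch term changes only by its own monodromy.
(-3/8)*log(1 - k/(9/4)): each positive loop around 9/4 adds 2*pi*i to the log, so winding +1 contributes (-3/8)*(1)*2*pi*i = -(3/4)*pi*i.
Summing the contributions at k = 8/5 gives -(3/4)*pi*i.


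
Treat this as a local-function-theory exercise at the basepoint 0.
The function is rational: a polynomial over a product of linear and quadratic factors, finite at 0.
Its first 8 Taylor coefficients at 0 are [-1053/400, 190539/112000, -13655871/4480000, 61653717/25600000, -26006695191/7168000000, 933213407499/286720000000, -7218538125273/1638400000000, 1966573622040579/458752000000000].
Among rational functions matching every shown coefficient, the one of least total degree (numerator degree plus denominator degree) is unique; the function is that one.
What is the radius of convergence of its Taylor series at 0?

The radius of convergence is 8/9.

No rational of total degree below 3 reproduces all 8 coefficients; solving the [1/2] Pade equations on them gives f(x) = (13/5 - 23*x/21)/((x - 10/9)*(x + 8/9)), whose expansion matches every shown term.
Denominator factor (x - 10/9): pole of order 1 at 10/9, modulus 10/9.
Denominator factor (x + 8/9): pole of order 1 at -8/9, modulus 8/9.
The radius of convergence is the smallest modulus among the singular points: 8/9.


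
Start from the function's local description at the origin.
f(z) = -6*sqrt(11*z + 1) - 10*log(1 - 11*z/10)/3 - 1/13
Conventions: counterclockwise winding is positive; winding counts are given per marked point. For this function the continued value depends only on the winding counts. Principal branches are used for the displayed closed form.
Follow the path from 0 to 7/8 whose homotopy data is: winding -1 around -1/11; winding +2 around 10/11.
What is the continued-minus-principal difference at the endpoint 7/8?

Continued minus principal equals ((3)*sqrt(170)) - ((40/3)*pi)*i.

The rational part is single-valued and drops out of the difference; each branch term changes only by its own monodromy.
(-6)*sqrt(1 - z/(-1/11)): winding -1 is odd, the square root flips sign, contributing -2*(-6)*sqrt(1 - (7/8)/(-1/11)) = -2*(-6)*sqrt(85/8) = (3)*sqrt(170).
(-10/3)*log(1 - z/(10/11)): each positive loop around 10/11 adds 2*pi*i to the log, so winding +2 contributes (-10/3)*(2)*2*pi*i = -(40/3)*pi*i.
Summing the contributions at z = 7/8 gives ((3)*sqrt(170)) - ((40/3)*pi)*i.


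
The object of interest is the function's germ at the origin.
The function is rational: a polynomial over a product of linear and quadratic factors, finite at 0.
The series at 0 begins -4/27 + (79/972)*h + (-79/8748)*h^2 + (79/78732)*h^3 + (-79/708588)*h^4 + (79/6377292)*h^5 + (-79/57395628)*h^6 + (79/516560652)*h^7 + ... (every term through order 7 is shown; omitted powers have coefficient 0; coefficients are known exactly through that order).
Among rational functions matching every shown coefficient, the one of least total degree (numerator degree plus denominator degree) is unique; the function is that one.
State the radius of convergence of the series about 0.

The radius of convergence is 9.

No rational of total degree below 2 reproduces all 8 coefficients; solving the [1/1] Pade equations on them gives f(h) = (7*h/12 - 4/3)/(h + 9), whose expansion matches every shown term.
Denominator factor (h + 9): pole of order 1 at -9, modulus 9.
The radius of convergence is the smallest modulus among the singular points: 9.


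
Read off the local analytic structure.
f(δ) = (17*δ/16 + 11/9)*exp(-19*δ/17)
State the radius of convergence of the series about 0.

The radius of convergence is infinite.

The factor exp(-19*δ/17) is entire and contributes no finite singular point.
The polynomial part has no poles.
No finite singular points: the Taylor series at 0 converges everywhere.


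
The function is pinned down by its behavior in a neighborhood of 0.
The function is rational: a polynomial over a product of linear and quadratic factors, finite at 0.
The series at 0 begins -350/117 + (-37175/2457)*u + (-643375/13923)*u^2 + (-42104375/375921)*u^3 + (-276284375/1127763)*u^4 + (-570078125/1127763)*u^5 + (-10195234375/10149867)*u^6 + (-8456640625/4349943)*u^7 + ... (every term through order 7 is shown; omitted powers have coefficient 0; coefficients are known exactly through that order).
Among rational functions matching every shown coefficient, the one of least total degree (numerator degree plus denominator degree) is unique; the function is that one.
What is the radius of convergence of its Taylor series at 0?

No rational of total degree below 4 reproduces all 8 coefficients; solving the [2/2] Pade equations on them gives f(u) = (-25*u**2/17 - 13*u/7 - 14/13)/(u - 3/5)**2, whose expansion matches every shown term.
Denominator factor (u - 3/5)^2: pole of order 2 at 3/5, modulus 3/5.
The radius of convergence is the smallest modulus among the singular points: 3/5.

The radius of convergence is 3/5.


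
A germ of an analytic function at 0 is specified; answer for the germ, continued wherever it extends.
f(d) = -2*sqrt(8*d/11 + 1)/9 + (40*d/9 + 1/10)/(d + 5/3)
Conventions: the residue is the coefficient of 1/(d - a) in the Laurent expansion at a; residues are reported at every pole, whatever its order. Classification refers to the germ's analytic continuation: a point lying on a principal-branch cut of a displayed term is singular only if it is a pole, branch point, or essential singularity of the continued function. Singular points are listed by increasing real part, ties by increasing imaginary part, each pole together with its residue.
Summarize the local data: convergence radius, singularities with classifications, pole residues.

Denominator factor (d + 5/3): pole of order 1 at -5/3, modulus 5/3.
Branch term (-2/9)*sqrt(1 - d/(-11/8)): its argument vanishes at d = -11/8, a square-root branch point, modulus 11/8.
The radius of convergence is the smallest modulus among the singular points: 11/8.
The branch term is analytic at -5/3 and contributes nothing to the residue; only the rational part matters.
At the order-1 pole -5/3 set g(d) = (d - (-5/3))*(rational part) = 40*d/9 + 1/10.
Simple pole: residue = g(a) at a = -5/3, which is -1973/270.
List the singular points by increasing real part (a conjugate pair: the negative imaginary part first).

Radius of convergence at 0: 11/8.
At -5/3: a pole of order 1; residue -1973/270.
At -11/8: an algebraic (square-root) branch point.


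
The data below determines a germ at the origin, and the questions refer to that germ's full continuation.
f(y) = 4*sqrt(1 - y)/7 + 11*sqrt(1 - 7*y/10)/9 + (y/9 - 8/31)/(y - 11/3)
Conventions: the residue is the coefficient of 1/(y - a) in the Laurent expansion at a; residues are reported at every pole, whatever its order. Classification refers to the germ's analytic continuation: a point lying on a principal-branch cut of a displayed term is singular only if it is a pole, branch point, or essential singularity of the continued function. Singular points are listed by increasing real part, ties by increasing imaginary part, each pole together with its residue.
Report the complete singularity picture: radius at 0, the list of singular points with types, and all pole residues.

Denominator factor (y - 11/3): pole of order 1 at 11/3, modulus 11/3.
Branch term (11/9)*sqrt(1 - y/(10/7)): its argument vanishes at y = 10/7, a square-root branch point, modulus 10/7.
Branch term (4/7)*sqrt(1 - y/(1)): its argument vanishes at y = 1, a square-root branch point, modulus 1.
The radius of convergence is the smallest modulus among the singular points: 1.
The branch terms are analytic at 11/3 and contribute nothing to the residue; only the rational part matters.
At the order-1 pole 11/3 set g(y) = (y - (11/3))*(rational part) = y/9 - 8/31.
Simple pole: residue = g(a) at a = 11/3, which is 125/837.
List the singular points by increasing real part (a conjugate pair: the negative imaginary part first).

Radius of convergence at 0: 1.
At 1: an algebraic (square-root) branch point.
At 10/7: an algebraic (square-root) branch point.
At 11/3: a pole of order 1; residue 125/837.


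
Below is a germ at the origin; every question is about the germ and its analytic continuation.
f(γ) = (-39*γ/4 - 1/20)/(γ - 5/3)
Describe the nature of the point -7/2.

Denominator factors: γ - 5/3 = -31/6 at γ = -7/2 — none vanishes.
So the germ continues analytically to -7/2.

The point is a regular point.


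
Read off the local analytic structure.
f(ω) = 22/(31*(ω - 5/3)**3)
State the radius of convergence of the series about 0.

The radius of convergence is 5/3.

Denominator factor (ω - 5/3)^3: pole of order 3 at 5/3, modulus 5/3.
The radius of convergence is the smallest modulus among the singular points: 5/3.


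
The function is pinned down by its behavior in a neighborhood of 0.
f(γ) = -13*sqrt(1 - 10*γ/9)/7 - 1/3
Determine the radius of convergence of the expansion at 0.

The radius of convergence is 9/10.

Branch term (-13/7)*sqrt(1 - γ/(9/10)): its argument vanishes at γ = 9/10, a square-root branch point, modulus 9/10.
The radius of convergence is the smallest modulus among the singular points: 9/10.


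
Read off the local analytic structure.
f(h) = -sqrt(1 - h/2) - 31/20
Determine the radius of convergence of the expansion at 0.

The radius of convergence is 2.

Branch term (-1)*sqrt(1 - h/(2)): its argument vanishes at h = 2, a square-root branch point, modulus 2.
The radius of convergence is the smallest modulus among the singular points: 2.


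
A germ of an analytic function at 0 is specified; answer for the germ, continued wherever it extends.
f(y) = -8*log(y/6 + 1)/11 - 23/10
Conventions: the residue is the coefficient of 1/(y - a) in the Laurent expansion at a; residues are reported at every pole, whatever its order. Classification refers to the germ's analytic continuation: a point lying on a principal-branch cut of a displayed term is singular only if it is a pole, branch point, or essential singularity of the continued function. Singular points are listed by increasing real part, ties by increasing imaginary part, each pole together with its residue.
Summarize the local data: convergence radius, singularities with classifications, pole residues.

Branch term (-8/11)*log(1 - y/(-6)): its argument vanishes at y = -6, a logarithmic branch point, modulus 6.
The radius of convergence is the smallest modulus among the singular points: 6.

Radius of convergence at 0: 6.
At -6: a logarithmic branch point.


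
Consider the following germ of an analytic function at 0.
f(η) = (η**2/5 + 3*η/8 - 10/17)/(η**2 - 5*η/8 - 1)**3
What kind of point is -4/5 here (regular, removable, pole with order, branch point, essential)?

Denominator factors: η**2 - 5*η/8 - 1 = 7/50 at η = -4/5 — none vanishes.
So the germ continues analytically to -4/5.

The point is a regular point.


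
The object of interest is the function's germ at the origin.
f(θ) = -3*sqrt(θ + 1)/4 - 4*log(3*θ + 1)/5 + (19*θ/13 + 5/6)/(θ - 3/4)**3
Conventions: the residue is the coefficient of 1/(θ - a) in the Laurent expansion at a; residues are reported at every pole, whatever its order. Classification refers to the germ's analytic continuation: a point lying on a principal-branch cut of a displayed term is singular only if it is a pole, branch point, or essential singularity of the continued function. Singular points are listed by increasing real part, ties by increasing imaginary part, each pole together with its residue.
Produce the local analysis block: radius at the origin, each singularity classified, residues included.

Denominator factor (θ - 3/4)^3: pole of order 3 at 3/4, modulus 3/4.
Branch term (-4/5)*log(1 - θ/(-1/3)): its argument vanishes at θ = -1/3, a logarithmic branch point, modulus 1/3.
Branch term (-3/4)*sqrt(1 - θ/(-1)): its argument vanishes at θ = -1, a square-root branch point, modulus 1.
The radius of convergence is the smallest modulus among the singular points: 1/3.
The branch terms are analytic at 3/4 and contribute nothing to the residue; only the rational part matters.
At the order-3 pole 3/4 set g(θ) = (θ - (3/4))^3*(rational part) = 19*θ/13 + 5/6.
Order-3 pole: residue = g''(a)/2; g''(3/4) = 0, so the residue is 0.
List the singular points by increasing real part (a conjugate pair: the negative imaginary part first).

Radius of convergence at 0: 1/3.
At -1: an algebraic (square-root) branch point.
At -1/3: a logarithmic branch point.
At 3/4: a pole of order 3; residue 0.


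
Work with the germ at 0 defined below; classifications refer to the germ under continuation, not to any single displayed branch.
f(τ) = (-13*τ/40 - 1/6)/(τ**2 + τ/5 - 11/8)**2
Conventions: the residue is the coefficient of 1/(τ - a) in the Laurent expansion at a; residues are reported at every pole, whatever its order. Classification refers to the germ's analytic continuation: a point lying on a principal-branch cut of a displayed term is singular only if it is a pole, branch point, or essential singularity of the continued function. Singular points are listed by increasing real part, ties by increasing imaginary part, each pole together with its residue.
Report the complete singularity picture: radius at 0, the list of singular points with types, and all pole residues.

Radius of convergence at 0: -1/10 + (1/20)*sqrt(554).
At -1/10 - (1/20)*sqrt(554): a pole of order 2; residue -(805/920748)*sqrt(554).
At -1/10 + (1/20)*sqrt(554): a pole of order 2; residue (805/920748)*sqrt(554).

Denominator factor (τ**2 + τ/5 - 11/8)^2: discriminant 277/50, real irrational roots -1/10 + (1/20)*sqrt(554) and -1/10 - (1/20)*sqrt(554); poles of order 2, moduli -1/10 + (1/20)*sqrt(554) and 1/10 + (1/20)*sqrt(554).
The radius of convergence is the smallest modulus among the singular points: -1/10 + (1/20)*sqrt(554).
The factor τ**2 + τ/5 - 11/8 splits as (τ - a)(τ - a') with a = -1/10 - (1/20)*sqrt(554), a' = -1/10 + (1/20)*sqrt(554). At the order-2 pole a set g(τ) = (τ - a)^2*f(τ) = [-13*τ/40 - 1/6] / (τ - a')^2.
Order-2 pole: residue = g'(a); g'(-1/10 - (1/20)*sqrt(554)) = -(805/920748)*sqrt(554), so the residue is -(805/920748)*sqrt(554).
The factor τ**2 + τ/5 - 11/8 splits as (τ - a)(τ - a') with a = -1/10 + (1/20)*sqrt(554), a' = -1/10 - (1/20)*sqrt(554). At the order-2 pole a set g(τ) = (τ - a)^2*f(τ) = [-13*τ/40 - 1/6] / (τ - a')^2.
Order-2 pole: residue = g'(a); g'(-1/10 + (1/20)*sqrt(554)) = (805/920748)*sqrt(554), so the residue is (805/920748)*sqrt(554).
List the singular points by increasing real part (a conjugate pair: the negative imaginary part first).


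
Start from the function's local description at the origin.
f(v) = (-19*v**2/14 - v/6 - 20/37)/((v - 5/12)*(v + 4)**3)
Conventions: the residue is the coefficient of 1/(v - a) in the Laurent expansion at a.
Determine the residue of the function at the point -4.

The residue is 378450/38559143.

At the order-3 pole -4 set g(v) = (v - (-4))^3*f(v) = (-19*v**2/14 - v/6 - 20/37)/(v - 5/12).
Order-3 pole: residue = g''(a)/2; g''(-4) = 756900/38559143, so the residue is 378450/38559143.


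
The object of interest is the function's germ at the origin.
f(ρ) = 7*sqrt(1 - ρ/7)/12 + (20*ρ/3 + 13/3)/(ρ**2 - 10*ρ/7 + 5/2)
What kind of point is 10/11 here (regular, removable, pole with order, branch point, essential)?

Denominator factors: ρ**2 - 10*ρ/7 + 5/2 = 3435/1694 at ρ = 10/11 — none vanishes.
Branch term sqrt(1 - ρ/(7)): argument at 10/11 is 67/77, nonzero, so 10/11 is not its branch point (a point on a principal cut is still regular for the continued germ).
So the germ continues analytically to 10/11.

The point is a regular point.
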